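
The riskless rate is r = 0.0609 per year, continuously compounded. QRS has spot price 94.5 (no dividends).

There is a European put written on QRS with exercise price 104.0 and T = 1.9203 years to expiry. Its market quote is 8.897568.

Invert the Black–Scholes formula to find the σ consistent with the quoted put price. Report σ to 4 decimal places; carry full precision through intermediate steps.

sigma = 0.1912

At σ = 0.1912 the Black–Scholes value reproduces the quote:
σ√T = 0.1912·√1.9203 = 0.264955
d₁ = (ln(S/K) + (r+σ²/2)T) / (σ√T) = (ln(94.5/104.0) + (0.0609+0.1912²/2)·1.9203) / 0.264955 = (-0.095791 + 0.152047) / 0.264955 = 0.212322
d₂ = d₁ − σ√T = 0.212322 − 0.264955 = -0.052633
e^{−rT} = 0.889633
N(−d₁) = 0.415928,  N(−d₂) = 0.520988
V = K·e^{−rT}·N(−d₂) − S·N(−d₁) = 48.202754 − 39.305186 = 8.897568 (equal to the quote); since ∂V/∂σ > 0 for all σ, the implied volatility is unique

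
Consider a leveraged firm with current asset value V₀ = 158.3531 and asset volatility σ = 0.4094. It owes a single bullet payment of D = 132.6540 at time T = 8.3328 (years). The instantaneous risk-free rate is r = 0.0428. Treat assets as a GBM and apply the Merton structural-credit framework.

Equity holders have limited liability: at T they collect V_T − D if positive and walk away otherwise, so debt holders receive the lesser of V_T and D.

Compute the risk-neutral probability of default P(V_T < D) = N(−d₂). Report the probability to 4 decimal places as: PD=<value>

Work the structural quantities from V₀ = 158.3531 against face 132.6540:
d₁ = [ln(V₀/D) + (r + σ²/2)T] / (σ√T)
   = [ln(158.3531/132.6540) + (0.0428 + 0.5·0.4094²)·8.3328] / (0.4094·√8.3328)
   = [0.177083 + 1.054967] / 1.181798 = 1.042522
d₂ = d₁ − σ√T = 1.042522 − 1.181798 = -0.139276
risk-neutral PD = N(−d₂) = N(0.139276) = 0.555384

PD=0.5554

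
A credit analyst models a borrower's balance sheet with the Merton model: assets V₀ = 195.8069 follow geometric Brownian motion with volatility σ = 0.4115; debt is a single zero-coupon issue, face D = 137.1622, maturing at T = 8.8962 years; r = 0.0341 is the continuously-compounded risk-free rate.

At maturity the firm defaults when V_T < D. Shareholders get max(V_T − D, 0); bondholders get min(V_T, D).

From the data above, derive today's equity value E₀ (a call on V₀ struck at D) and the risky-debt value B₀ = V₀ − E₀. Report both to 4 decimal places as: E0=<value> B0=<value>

E0=123.8036 B0=72.0033

Equity is a call on the firm's assets struck at D = 137.1622:
d₁ = [ln(V₀/D) + (r + σ²/2)T] / (σ√T)
   = [ln(195.8069/137.1622) + (0.0341 + 0.5·0.4115²)·8.8962] / (0.4115·√8.8962)
   = [0.355965 + 1.056567] / 1.227360 = 1.150870
d₂ = d₁ − σ√T = 1.150870 − 1.227360 = -0.076491
N(d₁) = 0.875107,  N(d₂) = 0.469514,  e^(−rT) = 0.738333
E₀ = V₀·N(d₁) − D·e^(−rT)·N(d₂)
   = 195.8069·0.875107 − 137.1622·0.738333·0.469514 = 123.803642
B₀ = V₀ − E₀ = 195.8069 − 123.803642 = 72.003258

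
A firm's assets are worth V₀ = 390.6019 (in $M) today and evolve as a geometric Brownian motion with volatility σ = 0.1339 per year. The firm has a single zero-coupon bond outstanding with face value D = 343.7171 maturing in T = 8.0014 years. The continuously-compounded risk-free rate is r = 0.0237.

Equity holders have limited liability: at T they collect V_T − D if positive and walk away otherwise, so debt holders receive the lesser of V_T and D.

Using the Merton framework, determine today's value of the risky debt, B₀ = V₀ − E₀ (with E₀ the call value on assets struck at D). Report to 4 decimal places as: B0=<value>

Apply the equity-as-call identities (strike 343.7171, horizon 8.0014 years):
d₁ = [ln(V₀/D) + (r + σ²/2)T] / (σ√T)
   = [ln(390.6019/343.7171) + (0.0237 + 0.5·0.1339²)·8.0014] / (0.1339·√8.0014)
   = [0.127870 + 0.261363] / 0.378760 = 1.027651
d₂ = d₁ − σ√T = 1.027651 − 0.378760 = 0.648891
N(d₁) = 0.847943,  N(d₂) = 0.741796,  e^(−rT) = 0.827263
E₀ = V₀·N(d₁) − D·e^(−rT)·N(d₂)
   = 390.6019·0.847943 − 343.7171·0.827263·0.741796 = 120.282768
B₀ = V₀ − E₀ = 390.6019 − 120.282768 = 270.319132

B0=270.3191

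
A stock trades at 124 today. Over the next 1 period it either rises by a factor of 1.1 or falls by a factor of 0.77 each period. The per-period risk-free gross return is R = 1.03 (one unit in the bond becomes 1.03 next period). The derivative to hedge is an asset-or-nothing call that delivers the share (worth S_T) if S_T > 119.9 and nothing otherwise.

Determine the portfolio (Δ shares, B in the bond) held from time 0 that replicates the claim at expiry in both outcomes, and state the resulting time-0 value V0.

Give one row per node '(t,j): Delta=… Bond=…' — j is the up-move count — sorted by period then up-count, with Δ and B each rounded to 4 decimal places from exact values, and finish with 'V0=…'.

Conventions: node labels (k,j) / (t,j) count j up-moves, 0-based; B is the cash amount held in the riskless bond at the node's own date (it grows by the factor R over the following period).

Since d<R<u, set p* = (R−d)/(u−d) = 0.7879; price each node as the discounted p*-expectation of its children.
Expiry values: V(1,0)=0.0000, V(1,1)=136.4000
  t=0,j=0: stock 124.0000 → up 136.4000 (V=136.4000), down 95.4800 (V=0.0000). Price 104.3366; hedge Δ=3.3333, bond B=-308.9968.
Check: Δ(0,0)·S0 + B(0,0) = 104.3366 = V0.

(0,0): Delta=3.3333 Bond=-308.9968
V0=104.3366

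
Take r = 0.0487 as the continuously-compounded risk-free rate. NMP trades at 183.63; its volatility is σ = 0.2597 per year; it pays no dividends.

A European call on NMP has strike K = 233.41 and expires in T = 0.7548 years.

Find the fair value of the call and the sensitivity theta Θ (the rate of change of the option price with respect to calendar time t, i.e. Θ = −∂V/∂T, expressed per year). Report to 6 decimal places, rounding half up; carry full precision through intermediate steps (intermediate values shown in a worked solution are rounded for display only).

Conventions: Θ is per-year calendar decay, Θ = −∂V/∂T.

price = 4.585933
Θ = -9.734497

σ√T = 0.2597·√0.7548 = 0.225625
d₁ = (ln(S/K) + (r+σ²/2)T) / (σ√T) = (ln(183.63/233.41) + (0.0487+0.2597²/2)·0.7548) / 0.225625 = (-0.239874 + 0.062212) / 0.225625 = -0.787418
d₂ = d₁ − σ√T = -0.787418 − 0.225625 = -1.013044
e^{−rT} = 0.963909
N(d₁) = 0.215519,  N(d₂) = 0.155520
Call price V = S·N(d₁) − K·e^{−rT}·N(d₂) = 39.575663 − 34.989730 = 4.585933
φ(d₁) = (1/√(2π))·e^{−d₁²/2} = 0.292599
Θ = −S·φ(d₁)·σ/(2√T) − r·K·e^{−rT}·N(d₂) = −8.030497 − 1.704000 = -9.734497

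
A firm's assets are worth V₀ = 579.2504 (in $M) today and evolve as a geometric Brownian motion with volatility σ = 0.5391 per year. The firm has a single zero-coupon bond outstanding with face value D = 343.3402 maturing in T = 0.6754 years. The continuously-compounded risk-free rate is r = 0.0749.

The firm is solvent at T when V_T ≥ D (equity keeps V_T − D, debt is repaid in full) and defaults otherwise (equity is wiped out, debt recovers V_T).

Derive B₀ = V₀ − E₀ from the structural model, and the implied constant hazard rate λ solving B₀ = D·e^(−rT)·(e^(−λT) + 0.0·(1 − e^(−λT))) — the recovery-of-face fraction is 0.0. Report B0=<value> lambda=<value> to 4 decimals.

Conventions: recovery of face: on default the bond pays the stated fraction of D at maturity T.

B0=317.6818 lambda=0.0401

Equity is a call on the firm's assets struck at D = 343.3402:
d₁ = [ln(V₀/D) + (r + σ²/2)T] / (σ√T)
   = [ln(579.2504/343.3402) + (0.0749 + 0.5·0.5391²)·0.6754] / (0.5391·√0.6754)
   = [0.523013 + 0.148733] / 0.443047 = 1.516195
d₂ = d₁ − σ√T = 1.516195 − 0.443047 = 1.073148
N(d₁) = 0.935265,  N(d₂) = 0.858398,  e^(−rT) = 0.950671
E₀ = V₀·N(d₁) − D·e^(−rT)·N(d₂)
   = 579.2504·0.935265 − 343.3402·0.950671·0.858398 = 261.568624
B₀ = V₀ − E₀ = 579.2504 − 261.568624 = 317.681776
e^(−λT) = (B₀·e^(rT)/D − 0)/(1 − 0) = (317.6818·1.051889/343.3402 − 0)/1 = 0.97327941
λ = −ln(0.97327941)/0.6754 = 0.040101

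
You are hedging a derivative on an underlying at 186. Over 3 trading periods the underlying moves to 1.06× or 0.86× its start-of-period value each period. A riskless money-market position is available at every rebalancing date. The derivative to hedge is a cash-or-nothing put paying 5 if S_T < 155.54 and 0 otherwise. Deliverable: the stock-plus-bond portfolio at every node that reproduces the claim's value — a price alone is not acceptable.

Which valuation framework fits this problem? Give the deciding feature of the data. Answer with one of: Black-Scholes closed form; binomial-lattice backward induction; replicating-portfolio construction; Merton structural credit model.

Key observation: since the answer must list Δ and B at each node of the 1.06/0.86 lattice on 186, the replicating-portfolio method — solving the two-state system at every node — is the one that applies.

framework: replicating-portfolio construction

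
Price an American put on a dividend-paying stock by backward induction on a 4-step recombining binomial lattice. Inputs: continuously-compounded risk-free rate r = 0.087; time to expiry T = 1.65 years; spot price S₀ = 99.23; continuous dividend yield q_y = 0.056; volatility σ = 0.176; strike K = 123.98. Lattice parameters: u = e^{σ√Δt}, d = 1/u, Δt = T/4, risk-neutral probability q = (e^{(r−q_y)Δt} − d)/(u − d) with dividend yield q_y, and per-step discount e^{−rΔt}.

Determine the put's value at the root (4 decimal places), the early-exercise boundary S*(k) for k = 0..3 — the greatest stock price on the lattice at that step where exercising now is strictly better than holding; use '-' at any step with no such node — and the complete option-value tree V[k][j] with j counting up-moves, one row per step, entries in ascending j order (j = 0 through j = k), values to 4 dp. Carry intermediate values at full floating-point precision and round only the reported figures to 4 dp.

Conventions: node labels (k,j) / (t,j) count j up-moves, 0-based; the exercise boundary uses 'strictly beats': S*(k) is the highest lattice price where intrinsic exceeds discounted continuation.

price = 24.7500
boundary = 99.2300 88.6240 99.2300 111.1053
tree:
24.7500
35.3560 14.2424
44.8285 24.7500 5.8555
53.2884 35.3560 12.8747 0.0000
60.8442 44.8285 24.7500 0.0000 0.0000

params: Δt=0.41250 u=1.11967 d=0.89312 q=0.52858 e^(-rΔt)=0.96475
t_4 payoffs: 60.8442 44.8285 24.7500 0.0000 0.0000
t_3: node(3,0) S=70.6916 payoff=53.2884 vs cont=50.5323 → 53.2884 [stop]  node(3,1) S=88.6240 payoff=35.3560 vs cont=33.0093 → 35.3560 [stop]  node(3,2) S=111.1053 payoff=12.8747 vs cont=11.2565 → 12.8747 [stop]  node(3,3) S=139.2895 payoff=0.0000 vs cont=0.0000 → 0.0000 [wait]  ⇒ S*(3)=111.1053
t_2: node(2,0) S=79.1515 payoff=44.8285 vs cont=42.2655 → 44.8285 [stop]  node(2,1) S=99.2300 payoff=24.7500 vs cont=22.6455 → 24.7500 [stop]  node(2,2) S=124.4018 payoff=0.0000 vs cont=5.8555 → 5.8555 [wait]  ⇒ S*(2)=99.2300
t_1: node(1,0) S=88.6240 payoff=35.3560 vs cont=33.0093 → 35.3560 [stop]  node(1,1) S=111.1053 payoff=12.8747 vs cont=14.2424 → 14.2424 [wait]  ⇒ S*(1)=88.6240
t_0: node(0,0) S=99.2300 payoff=24.7500 vs cont=23.3430 → 24.7500 [stop]  ⇒ S*(0)=99.2300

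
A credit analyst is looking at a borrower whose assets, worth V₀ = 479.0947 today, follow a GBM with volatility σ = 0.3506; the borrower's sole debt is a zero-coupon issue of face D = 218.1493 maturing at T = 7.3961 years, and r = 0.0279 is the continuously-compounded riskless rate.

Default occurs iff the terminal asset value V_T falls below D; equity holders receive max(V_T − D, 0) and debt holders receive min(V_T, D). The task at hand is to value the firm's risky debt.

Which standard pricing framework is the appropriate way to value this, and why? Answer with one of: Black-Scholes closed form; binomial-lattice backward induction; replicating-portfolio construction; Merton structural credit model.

framework: Merton structural credit model

Key observation: the asked-for credit quantity lives on the firm's capital structure — asset value, asset volatility, debt face 218.1493 — which is the structural model's domain.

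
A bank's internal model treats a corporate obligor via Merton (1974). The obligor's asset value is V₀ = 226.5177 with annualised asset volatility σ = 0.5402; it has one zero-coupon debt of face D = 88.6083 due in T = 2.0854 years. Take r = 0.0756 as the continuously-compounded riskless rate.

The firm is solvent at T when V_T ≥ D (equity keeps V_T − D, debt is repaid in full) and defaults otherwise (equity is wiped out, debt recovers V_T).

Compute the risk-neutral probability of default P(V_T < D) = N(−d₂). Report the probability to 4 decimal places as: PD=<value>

PD=0.1550

With assets at 226.5177 and a single debt payment of 88.6083 at 2.0854 years:
d₁ = [ln(V₀/D) + (r + σ²/2)T] / (σ√T)
   = [ln(226.5177/88.6083) + (0.0756 + 0.5·0.5402²)·2.0854] / (0.5402·√2.0854)
   = [0.938598 + 0.461933] / 0.780098 = 1.795326
d₂ = d₁ − σ√T = 1.795326 − 0.780098 = 1.015228
risk-neutral PD = N(−d₂) = N(-1.015228) = 0.154999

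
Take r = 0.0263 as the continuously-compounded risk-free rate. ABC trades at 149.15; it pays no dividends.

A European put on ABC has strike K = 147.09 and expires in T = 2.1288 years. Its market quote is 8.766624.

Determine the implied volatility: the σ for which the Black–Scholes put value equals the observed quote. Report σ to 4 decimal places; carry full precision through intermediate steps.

At σ = 0.1577 the Black–Scholes value reproduces the quote:
σ√T = 0.1577·√2.1288 = 0.230091
d₁ = (ln(S/K) + (r+σ²/2)T) / (σ√T) = (ln(149.15/147.09) + (0.0263+0.1577²/2)·2.1288) / 0.230091 = (0.013908 + 0.082458) / 0.230091 = 0.418818
d₂ = d₁ − σ√T = 0.418818 − 0.230091 = 0.188727
e^{−rT} = 0.945551
N(−d₁) = 0.337675,  N(−d₂) = 0.425153
V = K·e^{−rT}·N(−d₂) − S·N(−d₁) = 59.130777 − 50.364154 = 8.766624 (matching the quote); vega is positive throughout, so no other σ reproduces this price

sigma = 0.1577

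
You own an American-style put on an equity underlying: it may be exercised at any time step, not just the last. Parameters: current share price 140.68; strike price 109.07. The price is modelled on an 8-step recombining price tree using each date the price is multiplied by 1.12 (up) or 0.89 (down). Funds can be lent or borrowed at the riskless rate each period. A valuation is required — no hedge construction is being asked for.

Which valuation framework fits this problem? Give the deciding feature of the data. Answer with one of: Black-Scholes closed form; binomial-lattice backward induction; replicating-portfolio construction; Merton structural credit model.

framework: binomial-lattice backward induction

Key observation: with exercise allowed before expiry on a discrete up/down model (8 steps from spot 140.68), the strike-109.07 put's value must be rolled back through the tree testing early exercise at each node.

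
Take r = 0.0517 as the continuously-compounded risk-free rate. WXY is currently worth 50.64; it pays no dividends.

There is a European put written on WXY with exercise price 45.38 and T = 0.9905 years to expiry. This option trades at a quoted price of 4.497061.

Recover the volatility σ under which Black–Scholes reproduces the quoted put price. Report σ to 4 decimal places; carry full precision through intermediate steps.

At σ = 0.4165 the Black–Scholes value reproduces the quote:
σ√T = 0.4165·√0.9905 = 0.414517
d₁ = (ln(S/K) + (r+σ²/2)T) / (σ√T) = (ln(50.64/45.38) + (0.0517+0.4165²/2)·0.9905) / 0.414517 = (0.109670 + 0.137121) / 0.414517 = 0.595371
d₂ = d₁ − σ√T = 0.595371 − 0.414517 = 0.180854
e^{−rT} = 0.950080
N(−d₁) = 0.275798,  N(−d₂) = 0.428241
V = K·e^{−rT}·N(−d₂) − S·N(−d₁) = 18.463462 − 13.966401 = 4.497061 (matching the quote); vega is positive throughout, so no other σ reproduces this price

sigma = 0.4165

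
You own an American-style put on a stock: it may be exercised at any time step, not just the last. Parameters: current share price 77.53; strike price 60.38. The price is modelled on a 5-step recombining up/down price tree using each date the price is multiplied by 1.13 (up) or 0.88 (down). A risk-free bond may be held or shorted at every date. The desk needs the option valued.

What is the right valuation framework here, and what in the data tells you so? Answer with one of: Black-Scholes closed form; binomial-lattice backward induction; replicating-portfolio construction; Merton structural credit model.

Key observation: the defining feature is the embedded early-exercise option across 5 discrete dates on the spot-77.53 tree; pricing the strike-60.38 put means working backward with an exercise test at every node.

framework: binomial-lattice backward induction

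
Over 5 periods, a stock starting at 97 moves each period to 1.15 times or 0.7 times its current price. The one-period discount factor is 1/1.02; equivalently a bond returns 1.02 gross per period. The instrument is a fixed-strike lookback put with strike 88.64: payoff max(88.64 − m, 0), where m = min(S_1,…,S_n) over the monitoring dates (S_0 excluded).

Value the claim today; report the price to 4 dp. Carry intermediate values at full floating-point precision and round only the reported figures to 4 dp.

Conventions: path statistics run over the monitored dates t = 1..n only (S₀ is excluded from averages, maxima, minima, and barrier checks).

With p* = (R−d)/(u−d) = 0.7111, sum probability × payoff across the paths and divide by R^5.
Enumerate all 2^5 = 32 price paths (U = up ×1.15, D = down ×0.7); each path with k up-moves has probability p*^k·(1−p*)^(5−k).
DDDDD: m=16.3028, payoff=72.3372, prob=0.002012
UDDDD: m=26.7832, payoff=61.8568, prob=0.004953
DUDDD: m=26.7832, payoff=61.8568, prob=0.004953
UUDDD: m=44.0009, payoff=44.6391, prob=0.012192
DDUDD: m=26.7832, payoff=61.8568, prob=0.004953
UDUDD: m=44.0009, payoff=44.6391, prob=0.012192
DUUDD: m=44.0009, payoff=44.6391, prob=0.012192
UUUDD: m=72.2872, payoff=16.3528, prob=0.030011
DDDUD: m=26.7832, payoff=61.8568, prob=0.004953
UDDUD: m=44.0009, payoff=44.6391, prob=0.012192
DUDUD: m=44.0009, payoff=44.6391, prob=0.012192
UUDUD: m=72.2872, payoff=16.3528, prob=0.030011
DDUUD: m=44.0009, payoff=44.6391, prob=0.012192
UDUUD: m=72.2872, payoff=16.3528, prob=0.030011
DUUUD: m=67.9000, payoff=20.7400, prob=0.030011
UUUUD: m=111.5500, payoff=0.0000, prob=0.073872
DDDDU: m=23.2897, payoff=65.3503, prob=0.004953
UDDDU: m=38.2617, payoff=50.3783, prob=0.012192
DUDDU: m=38.2617, payoff=50.3783, prob=0.012192
UUDDU: m=62.8584, payoff=25.7816, prob=0.030011
DDUDU: m=38.2617, payoff=50.3783, prob=0.012192
UDUDU: m=62.8584, payoff=25.7816, prob=0.030011
DUUDU: m=62.8584, payoff=25.7816, prob=0.030011
UUUDU: m=103.2674, payoff=0.0000, prob=0.073872
DDDUU: m=33.2710, payoff=55.3690, prob=0.012192
UDDUU: m=54.6595, payoff=33.9805, prob=0.030011
DUDUU: m=54.6595, payoff=33.9805, prob=0.030011
UUDUU: m=89.7977, payoff=0.0000, prob=0.073872
DDUUU: m=47.5300, payoff=41.1100, prob=0.030011
UDUUU: m=78.0850, payoff=10.5550, prob=0.073872
DUUUU: m=67.9000, payoff=20.7400, prob=0.073872
UUUUU: m=111.5500, payoff=0.0000, prob=0.181839
Price = Σ prob·payoff / R^5 = 17.478708 / 1.104081 = 15.8310

price = 15.8310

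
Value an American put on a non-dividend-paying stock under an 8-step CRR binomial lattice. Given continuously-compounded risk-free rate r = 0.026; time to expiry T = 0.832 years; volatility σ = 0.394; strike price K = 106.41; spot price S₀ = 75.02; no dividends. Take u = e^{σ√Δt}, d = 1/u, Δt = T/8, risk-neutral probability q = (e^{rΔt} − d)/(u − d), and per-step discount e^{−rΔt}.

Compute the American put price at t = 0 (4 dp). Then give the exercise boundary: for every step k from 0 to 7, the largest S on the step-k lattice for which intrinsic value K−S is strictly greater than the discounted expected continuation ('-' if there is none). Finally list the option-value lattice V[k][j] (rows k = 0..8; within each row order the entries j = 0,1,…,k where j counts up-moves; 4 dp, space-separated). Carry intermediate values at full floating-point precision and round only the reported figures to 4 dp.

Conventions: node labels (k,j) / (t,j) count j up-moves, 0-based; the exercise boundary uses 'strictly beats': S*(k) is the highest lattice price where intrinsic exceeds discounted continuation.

params: Δt=0.10400 u=1.13549 d=0.88068 q=0.47890 e^(-rΔt)=0.99730
t_8 payoffs: 79.2630 71.4086 61.2817 48.2247 31.3900 9.6845 0.0000 0.0000 0.0000
t_7: node(7,0) S=30.8250 payoff=75.5850 vs cont=75.2976 → 75.5850 [stop]  node(7,1) S=39.7436 payoff=66.6664 vs cont=66.3791 → 66.6664 [stop]  node(7,2) S=51.2426 payoff=55.1674 vs cont=54.8801 → 55.1674 [stop]  node(7,3) S=66.0686 payoff=40.3414 vs cont=40.0541 → 40.3414 [stop]  node(7,4) S=85.1842 payoff=21.2258 vs cont=20.9385 → 21.2258 [stop]  node(7,5) S=109.8305 payoff=0.0000 vs cont=5.0329 → 5.0329 [wait]  node(7,6) S=141.6077 payoff=0.0000 vs cont=0.0000 → 0.0000 [wait]  node(7,7) S=182.5790 payoff=0.0000 vs cont=0.0000 → 0.0000 [wait]  ⇒ S*(7)=85.1842
t_6: node(6,0) S=35.0014 payoff=71.4086 vs cont=71.1213 → 71.4086 [stop]  node(6,1) S=45.1283 payoff=61.2817 vs cont=60.9943 → 61.2817 [stop]  node(6,2) S=58.1853 payoff=48.2247 vs cont=47.9374 → 48.2247 [stop]  node(6,3) S=75.0200 payoff=31.3900 vs cont=31.1027 → 31.3900 [stop]  node(6,4) S=96.7255 payoff=9.6845 vs cont=13.4346 → 13.4346 [wait]  node(6,5) S=124.7111 payoff=0.0000 vs cont=2.6156 → 2.6156 [wait]  node(6,6) S=160.7936 payoff=0.0000 vs cont=0.0000 → 0.0000 [wait]  ⇒ S*(6)=75.0200
t_5: node(5,0) S=39.7436 payoff=66.6664 vs cont=66.3791 → 66.6664 [stop]  node(5,1) S=51.2426 payoff=55.1674 vs cont=54.8801 → 55.1674 [stop]  node(5,2) S=66.0686 payoff=40.3414 vs cont=40.0541 → 40.3414 [stop]  node(5,3) S=85.1842 payoff=21.2258 vs cont=22.7295 → 22.7295 [wait]  node(5,4) S=109.8305 payoff=0.0000 vs cont=8.2310 → 8.2310 [wait]  node(5,5) S=141.6077 payoff=0.0000 vs cont=1.3593 → 1.3593 [wait]  ⇒ S*(5)=66.0686
t_4: node(4,0) S=45.1283 payoff=61.2817 vs cont=60.9943 → 61.2817 [stop]  node(4,1) S=58.1853 payoff=48.2247 vs cont=47.9374 → 48.2247 [stop]  node(4,2) S=75.0200 payoff=31.3900 vs cont=31.8209 → 31.8209 [wait]  node(4,3) S=96.7255 payoff=9.6845 vs cont=15.7435 → 15.7435 [wait]  node(4,4) S=124.7111 payoff=0.0000 vs cont=4.9268 → 4.9268 [wait]  ⇒ S*(4)=58.1853
t_3: node(3,0) S=51.2426 payoff=55.1674 vs cont=54.8801 → 55.1674 [stop]  node(3,1) S=66.0686 payoff=40.3414 vs cont=40.2598 → 40.3414 [stop]  node(3,2) S=85.1842 payoff=21.2258 vs cont=24.0562 → 24.0562 [wait]  node(3,3) S=109.8305 payoff=0.0000 vs cont=10.5348 → 10.5348 [wait]  ⇒ S*(3)=66.0686
t_2: node(2,0) S=58.1853 payoff=48.2247 vs cont=47.9374 → 48.2247 [stop]  node(2,1) S=75.0200 payoff=31.3900 vs cont=32.4545 → 32.4545 [wait]  node(2,2) S=96.7255 payoff=9.6845 vs cont=17.5333 → 17.5333 [wait]  ⇒ S*(2)=58.1853
t_1: node(1,0) S=66.0686 payoff=40.3414 vs cont=40.5625 → 40.5625 [wait]  node(1,1) S=85.1842 payoff=21.2258 vs cont=25.2403 → 25.2403 [wait]  ⇒ S*(1)=-
t_0: node(0,0) S=75.0200 payoff=31.3900 vs cont=33.1349 → 33.1349 [wait]  ⇒ S*(0)=-

price = 33.1349
boundary = - - 58.1853 66.0686 58.1853 66.0686 75.0200 85.1842
tree:
33.1349
40.5625 25.2403
48.2247 32.4545 17.5333
55.1674 40.3414 24.0562 10.5348
61.2817 48.2247 31.8209 15.7435 4.9268
66.6664 55.1674 40.3414 22.7295 8.2310 1.3593
71.4086 61.2817 48.2247 31.3900 13.4346 2.6156 0.0000
75.5850 66.6664 55.1674 40.3414 21.2258 5.0329 0.0000 0.0000
79.2630 71.4086 61.2817 48.2247 31.3900 9.6845 0.0000 0.0000 0.0000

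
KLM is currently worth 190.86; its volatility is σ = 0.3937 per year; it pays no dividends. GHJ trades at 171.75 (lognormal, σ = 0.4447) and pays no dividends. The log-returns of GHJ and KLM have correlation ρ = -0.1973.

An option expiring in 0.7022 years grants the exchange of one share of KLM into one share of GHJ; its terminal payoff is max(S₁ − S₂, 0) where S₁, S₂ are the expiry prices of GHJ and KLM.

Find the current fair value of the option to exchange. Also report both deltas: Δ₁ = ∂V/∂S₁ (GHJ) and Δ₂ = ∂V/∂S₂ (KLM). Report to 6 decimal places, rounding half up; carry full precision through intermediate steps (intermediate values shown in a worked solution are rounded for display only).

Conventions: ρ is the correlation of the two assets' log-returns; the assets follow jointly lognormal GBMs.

σ_eff = √(σ₁² + σ₂² − 2ρσ₁σ₂) = √(0.4447² + 0.3937² − 2·-0.1973·0.4447·0.3937) = 0.649495
d₁ = (ln(S₁/S₂) + (q₂ − q₁ + σ_eff²/2)T) / (σ_eff√T) = (ln(171.75/190.86) + (0.0 − 0.0 + 0.210922)·0.7022) / 0.544260 = 0.078288
d₂ = d₁ − σ_eff√T = 0.078288 − 0.544260 = -0.465972
N(d₁) = 0.531201,  N(d₂) = 0.320618
V = S₁·e^{−q₁T}·N(d₁) − S₂·e^{−q₂T}·N(d₂) = 91.233699 − 61.193136 = 30.040563
Key observation: no risk-free rate is needed — with the second asset as numeraire the exchange option is a call on the ratio S₁/S₂, and r cancels out of the value.
Δ₁ = e^{−q₁T}·N(d₁) = 0.531201;  Δ₂ = −e^{−q₂T}·N(d₂) = -0.320618

exchange price = 30.040563
Δ1 = 0.531201
Δ2 = -0.320618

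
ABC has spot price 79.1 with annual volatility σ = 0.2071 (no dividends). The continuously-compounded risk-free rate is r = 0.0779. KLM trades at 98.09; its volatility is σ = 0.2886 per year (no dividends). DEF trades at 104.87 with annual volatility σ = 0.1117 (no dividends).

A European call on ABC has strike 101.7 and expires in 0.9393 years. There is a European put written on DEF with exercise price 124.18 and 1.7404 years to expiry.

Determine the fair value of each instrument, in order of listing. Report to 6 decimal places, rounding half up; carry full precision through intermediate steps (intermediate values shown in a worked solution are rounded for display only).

price(ABC call K=101.7) = 1.777754
price(DEF put K=124.18) = 8.207171

[ABC call K=101.7]
σ√T = 0.2071·√0.9393 = 0.200716
d₁ = (ln(S/K) + (r+σ²/2)T) / (σ√T) = (ln(79.1/101.7) + (0.0779+0.2071²/2)·0.9393) / 0.200716 = (-0.251314 + 0.093315) / 0.200716 = -0.787179
d₂ = d₁ − σ√T = -0.787179 − 0.200716 = -0.987895
e^{−rT} = 0.929441
N(d₁) = 0.215589,  N(d₂) = 0.161602
price = S·N(d₁) − K·e^{−rT}·N(d₂) = 17.053058 − 15.275304 = 1.777754
[DEF put K=124.18]
σ√T = 0.1117·√1.7404 = 0.147359
d₁ = (ln(S/K) + (r+σ²/2)T) / (σ√T) = (ln(104.87/124.18) + (0.0779+0.1117²/2)·1.7404) / 0.147359 = (-0.169011 + 0.146435) / 0.147359 = -0.153204
d₂ = d₁ − σ√T = -0.153204 − 0.147359 = -0.300564
e^{−rT} = 0.873212
N(−d₁) = 0.560881,  N(−d₂) = 0.618126
price = K·e^{−rT}·N(−d₂) − S·N(−d₁) = 67.026805 − 58.819635 = 8.207171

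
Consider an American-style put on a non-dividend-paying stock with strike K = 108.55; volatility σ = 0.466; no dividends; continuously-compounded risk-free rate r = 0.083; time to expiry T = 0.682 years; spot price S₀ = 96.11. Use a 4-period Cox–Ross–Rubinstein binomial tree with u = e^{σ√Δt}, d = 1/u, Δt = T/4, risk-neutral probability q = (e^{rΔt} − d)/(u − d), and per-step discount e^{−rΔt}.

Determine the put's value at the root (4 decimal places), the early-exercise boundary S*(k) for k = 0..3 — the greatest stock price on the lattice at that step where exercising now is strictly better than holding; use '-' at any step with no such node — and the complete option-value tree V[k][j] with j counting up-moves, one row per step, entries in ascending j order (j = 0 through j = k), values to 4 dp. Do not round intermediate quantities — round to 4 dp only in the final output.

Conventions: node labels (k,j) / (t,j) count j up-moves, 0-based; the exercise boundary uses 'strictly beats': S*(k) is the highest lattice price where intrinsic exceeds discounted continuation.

Δt=0.17050  u=1.21218  d=0.82496  q=0.48885  discount=0.98595
step 4 (expiry): payoffs max(K−S,0) = 64.0354 43.1413 12.4400 0.0000 0.0000
step 3: (k=3,j=0): S=53.9596, K−S=54.5904, hold=53.0650 ⇒ V=54.5904 exercise | (k=3,j=1): S=79.2870, K−S=29.2630, hold=27.7377 ⇒ V=29.2630 exercise | (k=3,j=2): S=116.5025, K−S=0.0000, hold=6.2694 ⇒ V=6.2694 continue | (k=3,j=3): S=171.1860, K−S=0.0000, hold=0.0000 ⇒ V=0.0000 continue  boundary S*=79.2870
step 2: (k=2,j=0): S=65.4087, K−S=43.1413, hold=41.6160 ⇒ V=43.1413 exercise | (k=2,j=1): S=96.1100, K−S=12.4400, hold=17.7693 ⇒ V=17.7693 continue | (k=2,j=2): S=141.2218, K−S=0.0000, hold=3.1596 ⇒ V=3.1596 continue  boundary S*=65.4087
step 1: (k=1,j=0): S=79.2870, K−S=29.2630, hold=30.3063 ⇒ V=30.3063 continue | (k=1,j=1): S=116.5025, K−S=0.0000, hold=10.4780 ⇒ V=10.4780 continue  boundary S*=-
step 0: (k=0,j=0): S=96.1100, K−S=12.4400, hold=20.3236 ⇒ V=20.3236 continue  boundary S*=-

price = 20.3236
boundary = - - 65.4087 79.2870
tree:
20.3236
30.3063 10.4780
43.1413 17.7693 3.1596
54.5904 29.2630 6.2694 0.0000
64.0354 43.1413 12.4400 0.0000 0.0000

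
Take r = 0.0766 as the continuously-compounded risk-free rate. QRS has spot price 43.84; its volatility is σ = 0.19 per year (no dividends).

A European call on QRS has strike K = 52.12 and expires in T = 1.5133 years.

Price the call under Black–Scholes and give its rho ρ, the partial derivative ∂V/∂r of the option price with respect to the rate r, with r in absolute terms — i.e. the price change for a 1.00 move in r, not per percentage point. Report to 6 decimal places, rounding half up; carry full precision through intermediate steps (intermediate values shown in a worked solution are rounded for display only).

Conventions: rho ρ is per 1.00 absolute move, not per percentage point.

σ√T = 0.19·√1.5133 = 0.233731
d₁ = (ln(S/K) + (r+σ²/2)T) / (σ√T) = (ln(43.84/52.12) + (0.0766+0.19²/2)·1.5133) / 0.233731 = (-0.173002 + 0.143234) / 0.233731 = -0.127361
d₂ = d₁ − σ√T = -0.127361 − 0.233731 = -0.361092
e^{−rT} = 0.890548
N(d₁) = 0.449327,  N(d₂) = 0.359015
Call price V = S·N(d₁) − K·e^{−rT}·N(d₂) = 19.698506 − 16.663815 = 3.034690
ρ = K·T·e^{−rT}·N(d₂) = 25.217352

price = 3.034690
ρ = 25.217352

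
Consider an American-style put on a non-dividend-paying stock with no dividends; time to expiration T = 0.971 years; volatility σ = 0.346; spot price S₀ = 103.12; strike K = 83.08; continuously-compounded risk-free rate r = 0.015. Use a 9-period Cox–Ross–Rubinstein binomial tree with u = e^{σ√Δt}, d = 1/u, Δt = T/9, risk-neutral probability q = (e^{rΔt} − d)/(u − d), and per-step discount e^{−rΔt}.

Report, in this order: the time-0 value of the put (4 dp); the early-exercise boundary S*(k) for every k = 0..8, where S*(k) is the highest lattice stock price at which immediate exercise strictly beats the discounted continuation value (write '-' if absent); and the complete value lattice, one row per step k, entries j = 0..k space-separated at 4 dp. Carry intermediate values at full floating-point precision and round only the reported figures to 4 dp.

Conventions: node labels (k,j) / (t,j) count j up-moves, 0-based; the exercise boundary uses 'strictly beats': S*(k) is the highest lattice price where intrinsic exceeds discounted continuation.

Δt=0.10789, u=1.12036, d=0.89257, q=0.47873, disc=e^(-rΔt)=0.99838
k=9 terminal: V=max(K-S,0) → 46.0008 36.5381 24.6605 9.7517 0.0000 0.0000 0.0000 0.0000 0.0000 0.0000
k=8: j=0 S=41.5420 intr=41.5380 cont=41.4037 V=41.5380[EX]; j=1 S=52.1436 intr=30.9364 cont=30.8021 V=30.9364[EX]; j=2 S=65.4508 intr=17.6292 cont=17.4949 V=17.6292[EX]; j=3 S=82.1540 intr=0.9260 cont=5.0750 V=5.0750[hold]; j=4 S=103.1200 intr=0.0000 cont=0.0000 V=0.0000[hold]; j=5 S=129.4365 intr=0.0000 cont=0.0000 V=0.0000[hold]; j=6 S=162.4692 intr=0.0000 cont=0.0000 V=0.0000[hold]; j=7 S=203.9318 intr=0.0000 cont=0.0000 V=0.0000[hold]; j=8 S=255.9758 intr=0.0000 cont=0.0000 V=0.0000[hold]  S*(8)=65.4508
k=7: j=0 S=46.5419 intr=36.5381 cont=36.4038 V=36.5381[EX]; j=1 S=58.4195 intr=24.6605 cont=24.5261 V=24.6605[EX]; j=2 S=73.3283 intr=9.7517 cont=11.6004 V=11.6004[hold]; j=3 S=92.0420 intr=0.0000 cont=2.6412 V=2.6412[hold]; j=4 S=115.5314 intr=0.0000 cont=0.0000 V=0.0000[hold]; j=5 S=145.0153 intr=0.0000 cont=0.0000 V=0.0000[hold]; j=6 S=182.0237 intr=0.0000 cont=0.0000 V=0.0000[hold]; j=7 S=228.4767 intr=0.0000 cont=0.0000 V=0.0000[hold]  S*(7)=58.4195
k=6: j=0 S=52.1436 intr=30.9364 cont=30.8021 V=30.9364[EX]; j=1 S=65.4508 intr=17.6292 cont=18.3785 V=18.3785[hold]; j=2 S=82.1540 intr=0.9260 cont=7.2995 V=7.2995[hold]; j=3 S=103.1200 intr=0.0000 cont=1.3746 V=1.3746[hold]; j=4 S=129.4365 intr=0.0000 cont=0.0000 V=0.0000[hold]; j=5 S=162.4692 intr=0.0000 cont=0.0000 V=0.0000[hold]; j=6 S=203.9318 intr=0.0000 cont=0.0000 V=0.0000[hold]  S*(6)=52.1436
k=5: j=0 S=58.4195 intr=24.6605 cont=24.8843 V=24.8843[hold]; j=1 S=73.3283 intr=9.7517 cont=13.0535 V=13.0535[hold]; j=2 S=92.0420 intr=0.0000 cont=4.4559 V=4.4559[hold]; j=3 S=115.5314 intr=0.0000 cont=0.7154 V=0.7154[hold]; j=4 S=145.0153 intr=0.0000 cont=0.0000 V=0.0000[hold]; j=5 S=182.0237 intr=0.0000 cont=0.0000 V=0.0000[hold]  S*(5)=-
k=4: j=0 S=65.4508 intr=17.6292 cont=19.1895 V=19.1895[hold]; j=1 S=82.1540 intr=0.9260 cont=8.9231 V=8.9231[hold]; j=2 S=103.1200 intr=0.0000 cont=2.6609 V=2.6609[hold]; j=3 S=129.4365 intr=0.0000 cont=0.3723 V=0.3723[hold]; j=4 S=162.4692 intr=0.0000 cont=0.0000 V=0.0000[hold]  S*(4)=-
k=3: j=0 S=73.3283 intr=9.7517 cont=14.2516 V=14.2516[hold]; j=1 S=92.0420 intr=0.0000 cont=5.9156 V=5.9156[hold]; j=2 S=115.5314 intr=0.0000 cont=1.5627 V=1.5627[hold]; j=3 S=145.0153 intr=0.0000 cont=0.1938 V=0.1938[hold]  S*(3)=-
k=2: j=0 S=82.1540 intr=0.9260 cont=10.2443 V=10.2443[hold]; j=1 S=103.1200 intr=0.0000 cont=3.8256 V=3.8256[hold]; j=2 S=129.4365 intr=0.0000 cont=0.9059 V=0.9059[hold]  S*(2)=-
k=1: j=0 S=92.0420 intr=0.0000 cont=7.1599 V=7.1599[hold]; j=1 S=115.5314 intr=0.0000 cont=2.4239 V=2.4239[hold]  S*(1)=-
k=0: j=0 S=103.1200 intr=0.0000 cont=4.8847 V=4.8847[hold]  S*(0)=-

price = 4.8847
boundary = - - - - - - 52.1436 58.4195 65.4508
tree:
4.8847
7.1599 2.4239
10.2443 3.8256 0.9059
14.2516 5.9156 1.5627 0.1938
19.1895 8.9231 2.6609 0.3723 0.0000
24.8843 13.0535 4.4559 0.7154 0.0000 0.0000
30.9364 18.3785 7.2995 1.3746 0.0000 0.0000 0.0000
36.5381 24.6605 11.6004 2.6412 0.0000 0.0000 0.0000 0.0000
41.5380 30.9364 17.6292 5.0750 0.0000 0.0000 0.0000 0.0000 0.0000
46.0008 36.5381 24.6605 9.7517 0.0000 0.0000 0.0000 0.0000 0.0000 0.0000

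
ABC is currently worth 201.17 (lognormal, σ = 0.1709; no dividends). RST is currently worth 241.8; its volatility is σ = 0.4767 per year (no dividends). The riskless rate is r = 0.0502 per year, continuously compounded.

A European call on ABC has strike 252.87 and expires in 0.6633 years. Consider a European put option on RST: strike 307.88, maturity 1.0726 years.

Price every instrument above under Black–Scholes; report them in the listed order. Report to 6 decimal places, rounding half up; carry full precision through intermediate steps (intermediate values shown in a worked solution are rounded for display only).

price(ABC call K=252.87) = 1.120070
price(RST put K=307.88) = 80.612687

[ABC call K=252.87]
σ√T = 0.1709·√0.6633 = 0.139186
d₁ = (ln(S/K) + (r+σ²/2)T) / (σ√T) = (ln(201.17/252.87) + (0.0502+0.1709²/2)·0.6633) / 0.139186 = (-0.228725 + 0.042984) / 0.139186 = -1.334477
d₂ = d₁ − σ√T = -1.334477 − 0.139186 = -1.473663
e^{−rT} = 0.967251
N(d₁) = 0.091024,  N(d₂) = 0.070286
price = S·N(d₁) − K·e^{−rT}·N(d₂) = 18.311270 − 17.191199 = 1.120070
[RST put K=307.88]
σ√T = 0.4767·√1.0726 = 0.493701
d₁ = (ln(S/K) + (r+σ²/2)T) / (σ√T) = (ln(241.8/307.88) + (0.0502+0.4767²/2)·1.0726) / 0.493701 = (-0.241599 + 0.175715) / 0.493701 = -0.133450
d₂ = d₁ − σ√T = -0.133450 − 0.493701 = -0.627151
e^{−rT} = 0.947579
N(−d₁) = 0.553081,  N(−d₂) = 0.734720
price = K·e^{−rT}·N(−d₂) − S·N(−d₁) = 214.347708 − 133.735021 = 80.612687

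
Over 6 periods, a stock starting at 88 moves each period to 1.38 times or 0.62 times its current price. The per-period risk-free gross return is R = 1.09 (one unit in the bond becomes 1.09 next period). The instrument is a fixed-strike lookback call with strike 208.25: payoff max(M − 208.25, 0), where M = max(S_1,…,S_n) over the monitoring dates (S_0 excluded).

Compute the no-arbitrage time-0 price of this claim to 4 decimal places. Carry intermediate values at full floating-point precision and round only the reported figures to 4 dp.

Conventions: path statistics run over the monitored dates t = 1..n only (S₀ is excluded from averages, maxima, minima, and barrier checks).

price = 27.8962

Risk-neutral up-probability p* = (R−d)/(u−d) = (1.09−0.62)/(1.38−0.62) = 0.6184; the claim prices as the p*-weighted sum of path payoffs discounted by R^6.
Enumerate all 2^6 = 64 price paths (U = up ×1.38, D = down ×0.62); each path with k up-moves has probability p*^k·(1−p*)^(6−k).
DDDDDD: M=54.5600, payoff=0.0000, prob=0.003087
UDDDDD: M=121.4400, payoff=0.0000, prob=0.005003
DUDDDD: M=75.2928, payoff=0.0000, prob=0.005003
UUDDDD: M=167.5872, payoff=0.0000, prob=0.008108
DDUDDD: M=54.5600, payoff=0.0000, prob=0.005003
UDUDDD: M=121.4400, payoff=0.0000, prob=0.008108
DUUDDD: M=103.9041, payoff=0.0000, prob=0.008108
UUUDDD: M=231.2703, payoff=23.0203, prob=0.013140
DDDUDD: M=54.5600, payoff=0.0000, prob=0.005003
UDDUDD: M=121.4400, payoff=0.0000, prob=0.008108
DUDUDD: M=75.2928, payoff=0.0000, prob=0.008108
UUDUDD: M=167.5872, payoff=0.0000, prob=0.013140
DDUUDD: M=64.4205, payoff=0.0000, prob=0.008108
UDUUDD: M=143.3876, payoff=0.0000, prob=0.013140
DUUUDD: M=143.3876, payoff=0.0000, prob=0.013140
UUUUDD: M=319.1531, payoff=110.9031, prob=0.021296
DDDDUD: M=54.5600, payoff=0.0000, prob=0.005003
UDDDUD: M=121.4400, payoff=0.0000, prob=0.008108
DUDDUD: M=75.2928, payoff=0.0000, prob=0.008108
UUDDUD: M=167.5872, payoff=0.0000, prob=0.013140
DDUDUD: M=54.5600, payoff=0.0000, prob=0.008108
UDUDUD: M=121.4400, payoff=0.0000, prob=0.013140
DUUDUD: M=103.9041, payoff=0.0000, prob=0.013140
UUUDUD: M=231.2703, payoff=23.0203, prob=0.021296
DDDUUD: M=54.5600, payoff=0.0000, prob=0.008108
UDDUUD: M=121.4400, payoff=0.0000, prob=0.013140
DUDUUD: M=88.9003, payoff=0.0000, prob=0.013140
UUDUUD: M=197.8749, payoff=0.0000, prob=0.021296
DDUUUD: M=88.9003, payoff=0.0000, prob=0.013140
UDUUUD: M=197.8749, payoff=0.0000, prob=0.021296
DUUUUD: M=197.8749, payoff=0.0000, prob=0.021296
UUUUUD: M=440.4312, payoff=232.1812, prob=0.034515
DDDDDU: M=54.5600, payoff=0.0000, prob=0.005003
UDDDDU: M=121.4400, payoff=0.0000, prob=0.008108
DUDDDU: M=75.2928, payoff=0.0000, prob=0.008108
UUDDDU: M=167.5872, payoff=0.0000, prob=0.013140
DDUDDU: M=54.5600, payoff=0.0000, prob=0.008108
UDUDDU: M=121.4400, payoff=0.0000, prob=0.013140
DUUDDU: M=103.9041, payoff=0.0000, prob=0.013140
UUUDDU: M=231.2703, payoff=23.0203, prob=0.021296
DDDUDU: M=54.5600, payoff=0.0000, prob=0.008108
UDDUDU: M=121.4400, payoff=0.0000, prob=0.013140
DUDUDU: M=75.2928, payoff=0.0000, prob=0.013140
UUDUDU: M=167.5872, payoff=0.0000, prob=0.021296
DDUUDU: M=64.4205, payoff=0.0000, prob=0.013140
UDUUDU: M=143.3876, payoff=0.0000, prob=0.021296
DUUUDU: M=143.3876, payoff=0.0000, prob=0.021296
UUUUDU: M=319.1531, payoff=110.9031, prob=0.034515
DDDDUU: M=54.5600, payoff=0.0000, prob=0.008108
UDDDUU: M=121.4400, payoff=0.0000, prob=0.013140
DUDDUU: M=75.2928, payoff=0.0000, prob=0.013140
UUDDUU: M=167.5872, payoff=0.0000, prob=0.021296
DDUDUU: M=55.1182, payoff=0.0000, prob=0.013140
UDUDUU: M=122.6824, payoff=0.0000, prob=0.021296
DUUDUU: M=122.6824, payoff=0.0000, prob=0.021296
UUUDUU: M=273.0674, payoff=64.8174, prob=0.034515
DDDUUU: M=55.1182, payoff=0.0000, prob=0.013140
UDDUUU: M=122.6824, payoff=0.0000, prob=0.021296
DUDUUU: M=122.6824, payoff=0.0000, prob=0.021296
UUDUUU: M=273.0674, payoff=64.8174, prob=0.034515
DDUUUU: M=122.6824, payoff=0.0000, prob=0.021296
UDUUUU: M=273.0674, payoff=64.8174, prob=0.034515
DUUUUU: M=273.0674, payoff=64.8174, prob=0.034515
UUUUUU: M=607.7951, payoff=399.5451, prob=0.055938
Price = Σ prob·payoff / R^6 = 46.784650 / 1.677100 = 27.8962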